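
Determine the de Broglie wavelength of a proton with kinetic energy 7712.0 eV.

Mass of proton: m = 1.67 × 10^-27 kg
3.26 × 10^-13 m

Using λ = h/√(2mKE):

First convert KE to Joules: KE = 7712.0 eV = 1.236 × 10^-15 J

λ = h/√(2mKE)
λ = (6.626 × 10^-34 J·s) / √(2 × 1.67 × 10^-27 kg × 1.236 × 10^-15 J)
λ = 3.26 × 10^-13 m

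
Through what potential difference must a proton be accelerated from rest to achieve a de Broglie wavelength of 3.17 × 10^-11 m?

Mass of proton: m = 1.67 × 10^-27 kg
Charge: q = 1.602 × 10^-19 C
8.17 × 10^-1 V

From λ = h/√(2mqV), we solve for V:

λ² = h²/(2mqV)
V = h²/(2mqλ²)
V = (6.626 × 10^-34 J·s)² / (2 × 1.67 × 10^-27 kg × 1.602 × 10^-19 C × (3.17 × 10^-11 m)²)
V = 8.17 × 10^-1 V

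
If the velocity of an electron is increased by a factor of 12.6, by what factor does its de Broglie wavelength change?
The wavelength decreases by a factor of 12.6.

From λ = h/(mv), the wavelength is inversely proportional to velocity:

λ ∝ 1/v

If v → 12.6v, then λ → λ/12.6

When velocity is increased by a factor of 12.6, the wavelength decreases by a factor of 12.6.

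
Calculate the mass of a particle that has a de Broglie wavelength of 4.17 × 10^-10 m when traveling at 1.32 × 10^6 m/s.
1.20 × 10^-30 kg

From the de Broglie relation λ = h/(mv), we solve for m:

m = h/(λv)
m = (6.626 × 10^-34 J·s) / (4.17 × 10^-10 m × 1.32 × 10^6 m/s)
m = 1.20 × 10^-30 kg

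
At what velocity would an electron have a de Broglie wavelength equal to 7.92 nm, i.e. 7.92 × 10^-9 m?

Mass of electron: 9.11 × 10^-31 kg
9.18 × 10^4 m/s

From λ = h/(mv), solve for v:

v = h/(mλ)
v = (6.626 × 10^-34 J·s) / (9.11 × 10^-31 kg × 7.92 × 10^-9 m)
v = 9.18 × 10^4 m/s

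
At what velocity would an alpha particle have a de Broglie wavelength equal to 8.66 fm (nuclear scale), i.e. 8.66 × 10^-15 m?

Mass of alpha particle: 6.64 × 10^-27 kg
1.15 × 10^7 m/s

From λ = h/(mv), solve for v:

v = h/(mλ)
v = (6.626 × 10^-34 J·s) / (6.64 × 10^-27 kg × 8.66 × 10^-15 m)
v = 1.15 × 10^7 m/s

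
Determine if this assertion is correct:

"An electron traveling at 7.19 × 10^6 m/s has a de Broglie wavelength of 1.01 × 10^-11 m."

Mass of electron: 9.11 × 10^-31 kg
False

The claim is incorrect.

Using λ = h/(mv):
λ = (6.626 × 10^-34 J·s) / (9.11 × 10^-31 kg × 7.19 × 10^6 m/s)
λ = 1.01 × 10^-10 m

The actual wavelength differs from the claimed 1.01 × 10^-11 m.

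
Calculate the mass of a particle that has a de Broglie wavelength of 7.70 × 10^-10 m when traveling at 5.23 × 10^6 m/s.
1.65 × 10^-31 kg

From the de Broglie relation λ = h/(mv), we solve for m:

m = h/(λv)
m = (6.626 × 10^-34 J·s) / (7.70 × 10^-10 m × 5.23 × 10^6 m/s)
m = 1.65 × 10^-31 kg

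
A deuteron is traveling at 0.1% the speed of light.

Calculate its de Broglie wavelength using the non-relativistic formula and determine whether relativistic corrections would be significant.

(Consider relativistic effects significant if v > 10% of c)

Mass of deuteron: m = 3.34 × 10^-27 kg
No, relativistic corrections are not needed.

Using the non-relativistic de Broglie formula λ = h/(mv):

v = 0.1% × c = 2.998 × 10^5 m/s

λ = h/(mv)
λ = (6.626 × 10^-34 J·s) / (3.34 × 10^-27 kg × 2.998 × 10^5 m/s)
λ = 6.62 × 10^-13 m

Since v = 0.1% of c < 10% of c, relativistic corrections are NOT significant and this non-relativistic result is a good approximation.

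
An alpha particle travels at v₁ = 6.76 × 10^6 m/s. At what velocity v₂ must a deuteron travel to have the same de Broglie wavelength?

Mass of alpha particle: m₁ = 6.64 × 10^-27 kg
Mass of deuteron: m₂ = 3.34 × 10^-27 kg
v₂ = 1.34 × 10^7 m/s

For equal de Broglie wavelengths: λ₁ = λ₂

h/(m₁v₁) = h/(m₂v₂)
m₁v₁ = m₂v₂
v₂ = v₁ · (m₁/m₂)

v₂ = 6.76 × 10^6 m/s × (6.64 × 10^-27 kg / 3.34 × 10^-27 kg)
v₂ = 1.34 × 10^7 m/s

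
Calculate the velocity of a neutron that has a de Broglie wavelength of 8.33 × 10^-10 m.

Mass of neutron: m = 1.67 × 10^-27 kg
4.76 × 10^2 m/s

From the de Broglie relation λ = h/(mv), we solve for v:

v = h/(mλ)
v = (6.626 × 10^-34 J·s) / (1.67 × 10^-27 kg × 8.33 × 10^-10 m)
v = 4.76 × 10^2 m/s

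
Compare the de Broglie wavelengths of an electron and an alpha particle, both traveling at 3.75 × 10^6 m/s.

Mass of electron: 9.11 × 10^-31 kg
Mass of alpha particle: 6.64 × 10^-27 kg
The electron has the longer wavelength.

Using λ = h/(mv), since both particles have the same velocity, the wavelength depends only on mass.

For electron: λ₁ = h/(m₁v) = 1.94 × 10^-10 m
For alpha particle: λ₂ = h/(m₂v) = 2.66 × 10^-14 m

Since λ ∝ 1/m at constant velocity, the lighter particle has the longer wavelength.

The electron has the longer de Broglie wavelength.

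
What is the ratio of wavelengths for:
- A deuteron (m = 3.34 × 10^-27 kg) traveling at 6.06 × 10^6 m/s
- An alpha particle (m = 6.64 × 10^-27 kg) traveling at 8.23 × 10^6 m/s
λ₁/λ₂ = 2.70

Using λ = h/(mv):

λ₁ = h/(m₁v₁) = 3.27 × 10^-14 m
λ₂ = h/(m₂v₂) = 1.21 × 10^-14 m

Ratio λ₁/λ₂ = (m₂v₂)/(m₁v₁)
         = (6.64 × 10^-27 kg × 8.23 × 10^6 m/s) / (3.34 × 10^-27 kg × 6.06 × 10^6 m/s)
         = 2.70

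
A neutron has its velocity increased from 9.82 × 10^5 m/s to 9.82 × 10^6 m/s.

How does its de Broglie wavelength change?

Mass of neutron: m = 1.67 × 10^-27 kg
The wavelength decreases by a factor of 10.

Using λ = h/(mv):

Initial wavelength: λ₁ = h/(mv₁) = 4.04 × 10^-13 m
Final wavelength: λ₂ = h/(mv₂) = 4.04 × 10^-14 m

Since λ ∝ 1/v, when velocity increases by a factor of 10, the wavelength decreases by a factor of 10.

λ₂/λ₁ = v₁/v₂ = 1/10

The wavelength decreases by a factor of 10.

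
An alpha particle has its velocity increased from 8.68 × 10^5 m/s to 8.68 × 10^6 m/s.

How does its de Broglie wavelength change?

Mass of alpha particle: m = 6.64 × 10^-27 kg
The wavelength decreases by a factor of 10.

Using λ = h/(mv):

Initial wavelength: λ₁ = h/(mv₁) = 1.15 × 10^-13 m
Final wavelength: λ₂ = h/(mv₂) = 1.15 × 10^-14 m

Since λ ∝ 1/v, when velocity increases by a factor of 10, the wavelength decreases by a factor of 10.

λ₂/λ₁ = v₁/v₂ = 1/10

The wavelength decreases by a factor of 10.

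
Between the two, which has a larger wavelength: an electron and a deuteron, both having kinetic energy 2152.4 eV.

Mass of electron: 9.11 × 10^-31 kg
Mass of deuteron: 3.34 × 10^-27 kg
The electron has the longer wavelength.

Using λ = h/√(2mKE):

For electron: λ₁ = h/√(2m₁KE) = 2.64 × 10^-11 m
For deuteron: λ₂ = h/√(2m₂KE) = 4.37 × 10^-13 m

Since λ ∝ 1/√m at constant kinetic energy, the lighter particle has the longer wavelength.

The electron has the longer de Broglie wavelength.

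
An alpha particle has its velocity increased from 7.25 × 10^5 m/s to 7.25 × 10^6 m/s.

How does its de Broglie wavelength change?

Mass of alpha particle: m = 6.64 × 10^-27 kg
The wavelength decreases by a factor of 10.

Using λ = h/(mv):

Initial wavelength: λ₁ = h/(mv₁) = 1.38 × 10^-13 m
Final wavelength: λ₂ = h/(mv₂) = 1.38 × 10^-14 m

Since λ ∝ 1/v, when velocity increases by a factor of 10, the wavelength decreases by a factor of 10.

λ₂/λ₁ = v₁/v₂ = 1/10

The wavelength decreases by a factor of 10.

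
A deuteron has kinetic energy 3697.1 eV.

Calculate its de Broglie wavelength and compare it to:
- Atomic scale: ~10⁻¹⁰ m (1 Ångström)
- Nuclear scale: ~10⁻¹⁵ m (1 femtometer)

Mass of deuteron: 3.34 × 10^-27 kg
λ = 3.33 × 10^-13 m, which is between nuclear and atomic scales.

Using λ = h/√(2mKE):

KE = 3697.1 eV = 5.923 × 10^-16 J

λ = h/√(2mKE)
λ = (6.626 × 10^-34 J·s) / √(2 × 3.34 × 10^-27 kg × 5.923 × 10^-16 J)
λ = 3.33 × 10^-13 m

Comparison:
- Atomic scale (10⁻¹⁰ m): λ is 0.0033× this size
- Nuclear scale (10⁻¹⁵ m): λ is 3.3e+02× this size

The wavelength is between nuclear and atomic scales.

This wavelength is appropriate for probing atomic structure but too large for nuclear physics experiments.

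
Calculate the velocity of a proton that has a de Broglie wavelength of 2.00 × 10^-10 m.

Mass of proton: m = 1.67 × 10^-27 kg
1.98 × 10^3 m/s

From the de Broglie relation λ = h/(mv), we solve for v:

v = h/(mλ)
v = (6.626 × 10^-34 J·s) / (1.67 × 10^-27 kg × 2.00 × 10^-10 m)
v = 1.98 × 10^3 m/s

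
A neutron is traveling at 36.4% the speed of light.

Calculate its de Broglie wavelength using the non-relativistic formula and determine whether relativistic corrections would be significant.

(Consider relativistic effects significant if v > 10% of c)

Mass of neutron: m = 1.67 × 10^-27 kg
Yes, relativistic corrections are needed.

Using the non-relativistic de Broglie formula λ = h/(mv):

v = 36.4% × c = 1.091 × 10^8 m/s

λ = h/(mv)
λ = (6.626 × 10^-34 J·s) / (1.67 × 10^-27 kg × 1.091 × 10^8 m/s)
λ = 3.64 × 10^-15 m

Since v = 36.4% of c > 10% of c, relativistic corrections ARE significant and the actual wavelength would differ from this non-relativistic estimate.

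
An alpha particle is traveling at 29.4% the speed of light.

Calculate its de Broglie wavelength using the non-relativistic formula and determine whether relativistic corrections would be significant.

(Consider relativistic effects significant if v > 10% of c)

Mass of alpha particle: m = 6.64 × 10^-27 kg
Yes, relativistic corrections are needed.

Using the non-relativistic de Broglie formula λ = h/(mv):

v = 29.4% × c = 8.814 × 10^7 m/s

λ = h/(mv)
λ = (6.626 × 10^-34 J·s) / (6.64 × 10^-27 kg × 8.814 × 10^7 m/s)
λ = 1.13 × 10^-15 m

Since v = 29.4% of c > 10% of c, relativistic corrections ARE significant and the actual wavelength would differ from this non-relativistic estimate.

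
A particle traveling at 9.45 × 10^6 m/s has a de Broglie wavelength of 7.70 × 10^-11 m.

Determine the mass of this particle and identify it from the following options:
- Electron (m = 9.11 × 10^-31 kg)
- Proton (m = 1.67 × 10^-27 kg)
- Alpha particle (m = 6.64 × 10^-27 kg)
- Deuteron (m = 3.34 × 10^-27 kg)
The particle is an electron.

From λ = h/(mv), solve for mass:

m = h/(λv)
m = (6.626 × 10^-34 J·s) / (7.70 × 10^-11 m × 9.45 × 10^6 m/s)
m = 9.11 × 10^-31 kg

Comparing with the listed masses, this is closest to an electron.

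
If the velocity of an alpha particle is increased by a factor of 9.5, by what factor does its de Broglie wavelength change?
The wavelength decreases by a factor of 9.5.

From λ = h/(mv), the wavelength is inversely proportional to velocity:

λ ∝ 1/v

If v → 9.5v, then λ → λ/9.5

When velocity is increased by a factor of 9.5, the wavelength decreases by a factor of 9.5.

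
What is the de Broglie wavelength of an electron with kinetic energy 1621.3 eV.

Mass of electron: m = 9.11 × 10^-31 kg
3.05 × 10^-11 m

Using λ = h/√(2mKE):

First convert KE to Joules: KE = 1621.3 eV = 2.598 × 10^-16 J

λ = h/√(2mKE)
λ = (6.626 × 10^-34 J·s) / √(2 × 9.11 × 10^-31 kg × 2.598 × 10^-16 J)
λ = 3.05 × 10^-11 m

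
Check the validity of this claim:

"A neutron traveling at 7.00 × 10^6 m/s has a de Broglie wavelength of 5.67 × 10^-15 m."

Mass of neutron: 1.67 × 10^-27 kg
False

The claim is incorrect.

Using λ = h/(mv):
λ = (6.626 × 10^-34 J·s) / (1.67 × 10^-27 kg × 7.00 × 10^6 m/s)
λ = 5.67 × 10^-14 m

The actual wavelength differs from the claimed 5.67 × 10^-15 m.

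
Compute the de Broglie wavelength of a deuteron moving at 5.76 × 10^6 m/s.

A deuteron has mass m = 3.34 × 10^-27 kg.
3.44 × 10^-14 m

Using the de Broglie relation λ = h/(mv):

λ = h/(mv)
λ = (6.626 × 10^-34 J·s) / (3.34 × 10^-27 kg × 5.76 × 10^6 m/s)
λ = 3.44 × 10^-14 m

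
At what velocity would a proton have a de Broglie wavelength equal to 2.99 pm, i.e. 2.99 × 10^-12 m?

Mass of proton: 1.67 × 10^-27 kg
1.33 × 10^5 m/s

From λ = h/(mv), solve for v:

v = h/(mλ)
v = (6.626 × 10^-34 J·s) / (1.67 × 10^-27 kg × 2.99 × 10^-12 m)
v = 1.33 × 10^5 m/s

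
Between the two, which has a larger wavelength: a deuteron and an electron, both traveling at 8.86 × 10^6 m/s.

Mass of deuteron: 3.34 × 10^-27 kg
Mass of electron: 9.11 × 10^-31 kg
The electron has the longer wavelength.

Using λ = h/(mv), since both particles have the same velocity, the wavelength depends only on mass.

For deuteron: λ₁ = h/(m₁v) = 2.24 × 10^-14 m
For electron: λ₂ = h/(m₂v) = 8.21 × 10^-11 m

Since λ ∝ 1/m at constant velocity, the lighter particle has the longer wavelength.

The electron has the longer de Broglie wavelength.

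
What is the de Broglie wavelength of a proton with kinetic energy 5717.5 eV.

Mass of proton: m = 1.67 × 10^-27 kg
3.79 × 10^-13 m

Using λ = h/√(2mKE):

First convert KE to Joules: KE = 5717.5 eV = 9.160 × 10^-16 J

λ = h/√(2mKE)
λ = (6.626 × 10^-34 J·s) / √(2 × 1.67 × 10^-27 kg × 9.160 × 10^-16 J)
λ = 3.79 × 10^-13 m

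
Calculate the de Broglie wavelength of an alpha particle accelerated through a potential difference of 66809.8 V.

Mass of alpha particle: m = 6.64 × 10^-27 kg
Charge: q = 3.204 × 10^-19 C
3.93 × 10^-14 m

When a particle is accelerated through voltage V, it gains kinetic energy KE = qV.

The de Broglie wavelength is then λ = h/√(2mqV):

λ = h/√(2mqV)
λ = (6.626 × 10^-34 J·s) / √(2 × 6.64 × 10^-27 kg × 3.204 × 10^-19 C × 66809.8 V)
λ = 3.93 × 10^-14 m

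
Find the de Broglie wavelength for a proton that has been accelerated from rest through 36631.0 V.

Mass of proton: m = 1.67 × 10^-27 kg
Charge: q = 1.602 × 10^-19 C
1.50 × 10^-13 m

When a particle is accelerated through voltage V, it gains kinetic energy KE = qV.

The de Broglie wavelength is then λ = h/√(2mqV):

λ = h/√(2mqV)
λ = (6.626 × 10^-34 J·s) / √(2 × 1.67 × 10^-27 kg × 1.602 × 10^-19 C × 36631.0 V)
λ = 1.50 × 10^-13 m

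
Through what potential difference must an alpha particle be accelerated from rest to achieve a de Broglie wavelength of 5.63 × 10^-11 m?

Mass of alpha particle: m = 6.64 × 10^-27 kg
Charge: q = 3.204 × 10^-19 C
3.26 × 10^-2 V

From λ = h/√(2mqV), we solve for V:

λ² = h²/(2mqV)
V = h²/(2mqλ²)
V = (6.626 × 10^-34 J·s)² / (2 × 6.64 × 10^-27 kg × 3.204 × 10^-19 C × (5.63 × 10^-11 m)²)
V = 3.26 × 10^-2 V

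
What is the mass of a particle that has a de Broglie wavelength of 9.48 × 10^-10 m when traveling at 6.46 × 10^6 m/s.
1.08 × 10^-31 kg

From the de Broglie relation λ = h/(mv), we solve for m:

m = h/(λv)
m = (6.626 × 10^-34 J·s) / (9.48 × 10^-10 m × 6.46 × 10^6 m/s)
m = 1.08 × 10^-31 kg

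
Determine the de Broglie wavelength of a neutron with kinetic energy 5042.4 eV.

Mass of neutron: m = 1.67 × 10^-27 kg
4.03 × 10^-13 m

Using λ = h/√(2mKE):

First convert KE to Joules: KE = 5042.4 eV = 8.079 × 10^-16 J

λ = h/√(2mKE)
λ = (6.626 × 10^-34 J·s) / √(2 × 1.67 × 10^-27 kg × 8.079 × 10^-16 J)
λ = 4.03 × 10^-13 m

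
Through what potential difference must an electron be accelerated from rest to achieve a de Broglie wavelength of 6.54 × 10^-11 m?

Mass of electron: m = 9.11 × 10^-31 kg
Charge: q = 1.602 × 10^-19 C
352 V

From λ = h/√(2mqV), we solve for V:

λ² = h²/(2mqV)
V = h²/(2mqλ²)
V = (6.626 × 10^-34 J·s)² / (2 × 9.11 × 10^-31 kg × 1.602 × 10^-19 C × (6.54 × 10^-11 m)²)
V = 352 V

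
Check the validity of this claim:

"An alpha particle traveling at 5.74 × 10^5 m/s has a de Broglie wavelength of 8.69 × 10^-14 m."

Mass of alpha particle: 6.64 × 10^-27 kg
False

The claim is incorrect.

Using λ = h/(mv):
λ = (6.626 × 10^-34 J·s) / (6.64 × 10^-27 kg × 5.74 × 10^5 m/s)
λ = 1.74 × 10^-13 m

The actual wavelength differs from the claimed 8.69 × 10^-14 m.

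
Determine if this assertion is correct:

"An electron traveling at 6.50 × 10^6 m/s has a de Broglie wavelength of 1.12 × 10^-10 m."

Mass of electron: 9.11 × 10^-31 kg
True

The claim is correct.

Using λ = h/(mv):
λ = (6.626 × 10^-34 J·s) / (9.11 × 10^-31 kg × 6.50 × 10^6 m/s)
λ = 1.12 × 10^-10 m

This matches the claimed value.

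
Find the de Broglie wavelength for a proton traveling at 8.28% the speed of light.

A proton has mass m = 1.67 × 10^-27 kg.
1.60 × 10^-14 m

Using the de Broglie relation λ = h/(mv):

v = 8.28% × c = 2.482 × 10^7 m/s

λ = h/(mv)
λ = (6.626 × 10^-34 J·s) / (1.67 × 10^-27 kg × 2.482 × 10^7 m/s)
λ = 1.60 × 10^-14 m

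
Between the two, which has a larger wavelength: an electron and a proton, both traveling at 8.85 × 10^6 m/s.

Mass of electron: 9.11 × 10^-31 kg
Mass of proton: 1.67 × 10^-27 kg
The electron has the longer wavelength.

Using λ = h/(mv), since both particles have the same velocity, the wavelength depends only on mass.

For electron: λ₁ = h/(m₁v) = 8.22 × 10^-11 m
For proton: λ₂ = h/(m₂v) = 4.48 × 10^-14 m

Since λ ∝ 1/m at constant velocity, the lighter particle has the longer wavelength.

The electron has the longer de Broglie wavelength.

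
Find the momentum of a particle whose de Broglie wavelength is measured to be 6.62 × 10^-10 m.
1.00 × 10^-24 kg·m/s

From the de Broglie relation λ = h/p, we solve for p:

p = h/λ
p = (6.626 × 10^-34 J·s) / (6.62 × 10^-10 m)
p = 1.00 × 10^-24 kg·m/s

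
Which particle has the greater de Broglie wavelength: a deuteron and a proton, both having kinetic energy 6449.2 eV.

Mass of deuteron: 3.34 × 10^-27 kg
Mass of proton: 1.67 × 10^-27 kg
The proton has the longer wavelength.

Using λ = h/√(2mKE):

For deuteron: λ₁ = h/√(2m₁KE) = 2.52 × 10^-13 m
For proton: λ₂ = h/√(2m₂KE) = 3.57 × 10^-13 m

Since λ ∝ 1/√m at constant kinetic energy, the lighter particle has the longer wavelength.

The proton has the longer de Broglie wavelength.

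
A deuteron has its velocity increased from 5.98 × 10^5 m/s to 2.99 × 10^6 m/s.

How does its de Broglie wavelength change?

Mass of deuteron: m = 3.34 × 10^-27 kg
The wavelength decreases by a factor of 5.

Using λ = h/(mv):

Initial wavelength: λ₁ = h/(mv₁) = 3.32 × 10^-13 m
Final wavelength: λ₂ = h/(mv₂) = 6.63 × 10^-14 m

Since λ ∝ 1/v, when velocity increases by a factor of 5, the wavelength decreases by a factor of 5.

λ₂/λ₁ = v₁/v₂ = 1/5

The wavelength decreases by a factor of 5.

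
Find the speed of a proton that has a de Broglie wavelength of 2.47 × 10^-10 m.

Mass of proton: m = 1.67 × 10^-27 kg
1.61 × 10^3 m/s

From the de Broglie relation λ = h/(mv), we solve for v:

v = h/(mλ)
v = (6.626 × 10^-34 J·s) / (1.67 × 10^-27 kg × 2.47 × 10^-10 m)
v = 1.61 × 10^3 m/s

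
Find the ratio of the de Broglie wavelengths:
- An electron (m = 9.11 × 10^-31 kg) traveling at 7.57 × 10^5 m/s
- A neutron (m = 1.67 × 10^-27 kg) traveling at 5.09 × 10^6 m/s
λ₁/λ₂ = 1.23 × 10^4

Using λ = h/(mv):

λ₁ = h/(m₁v₁) = 9.61 × 10^-10 m
λ₂ = h/(m₂v₂) = 7.80 × 10^-14 m

Ratio λ₁/λ₂ = (m₂v₂)/(m₁v₁)
         = (1.67 × 10^-27 kg × 5.09 × 10^6 m/s) / (9.11 × 10^-31 kg × 7.57 × 10^5 m/s)
         = 1.23 × 10^4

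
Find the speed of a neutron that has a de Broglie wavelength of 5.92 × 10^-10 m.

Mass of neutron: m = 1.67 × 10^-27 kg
6.70 × 10^2 m/s

From the de Broglie relation λ = h/(mv), we solve for v:

v = h/(mλ)
v = (6.626 × 10^-34 J·s) / (1.67 × 10^-27 kg × 5.92 × 10^-10 m)
v = 6.70 × 10^2 m/s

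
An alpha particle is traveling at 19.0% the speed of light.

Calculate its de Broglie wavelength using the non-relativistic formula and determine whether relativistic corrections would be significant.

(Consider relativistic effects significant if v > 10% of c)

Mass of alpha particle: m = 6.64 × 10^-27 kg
Yes, relativistic corrections are needed.

Using the non-relativistic de Broglie formula λ = h/(mv):

v = 19.0% × c = 5.696 × 10^7 m/s

λ = h/(mv)
λ = (6.626 × 10^-34 J·s) / (6.64 × 10^-27 kg × 5.696 × 10^7 m/s)
λ = 1.75 × 10^-15 m

Since v = 19.0% of c > 10% of c, relativistic corrections ARE significant and the actual wavelength would differ from this non-relativistic estimate.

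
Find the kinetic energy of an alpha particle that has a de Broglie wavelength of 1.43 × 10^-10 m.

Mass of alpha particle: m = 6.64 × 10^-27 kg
1.62 × 10^-21 J (or 0.0101 eV)

From λ = h/√(2mKE), we solve for KE:

λ² = h²/(2mKE)
KE = h²/(2mλ²)
KE = (6.626 × 10^-34 J·s)² / (2 × 6.64 × 10^-27 kg × (1.43 × 10^-10 m)²)
KE = 1.62 × 10^-21 J
KE = 0.0101 eV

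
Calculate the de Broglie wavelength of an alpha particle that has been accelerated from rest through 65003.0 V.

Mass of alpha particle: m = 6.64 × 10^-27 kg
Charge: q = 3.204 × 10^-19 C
3.98 × 10^-14 m

When a particle is accelerated through voltage V, it gains kinetic energy KE = qV.

The de Broglie wavelength is then λ = h/√(2mqV):

λ = h/√(2mqV)
λ = (6.626 × 10^-34 J·s) / √(2 × 6.64 × 10^-27 kg × 3.204 × 10^-19 C × 65003.0 V)
λ = 3.98 × 10^-14 m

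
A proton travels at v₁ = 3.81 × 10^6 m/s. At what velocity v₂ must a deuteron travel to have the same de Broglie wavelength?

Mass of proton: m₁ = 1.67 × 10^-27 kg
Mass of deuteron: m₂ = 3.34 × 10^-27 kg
v₂ = 1.90 × 10^6 m/s

For equal de Broglie wavelengths: λ₁ = λ₂

h/(m₁v₁) = h/(m₂v₂)
m₁v₁ = m₂v₂
v₂ = v₁ · (m₁/m₂)

v₂ = 3.81 × 10^6 m/s × (1.67 × 10^-27 kg / 3.34 × 10^-27 kg)
v₂ = 1.90 × 10^6 m/s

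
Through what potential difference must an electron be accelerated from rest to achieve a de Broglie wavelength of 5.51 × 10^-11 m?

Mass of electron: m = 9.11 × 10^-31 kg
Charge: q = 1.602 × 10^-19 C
495 V

From λ = h/√(2mqV), we solve for V:

λ² = h²/(2mqV)
V = h²/(2mqλ²)
V = (6.626 × 10^-34 J·s)² / (2 × 9.11 × 10^-31 kg × 1.602 × 10^-19 C × (5.51 × 10^-11 m)²)
V = 495 V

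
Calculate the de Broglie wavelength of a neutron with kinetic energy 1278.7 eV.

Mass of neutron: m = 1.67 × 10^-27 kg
8.01 × 10^-13 m

Using λ = h/√(2mKE):

First convert KE to Joules: KE = 1278.7 eV = 2.049 × 10^-16 J

λ = h/√(2mKE)
λ = (6.626 × 10^-34 J·s) / √(2 × 1.67 × 10^-27 kg × 2.049 × 10^-16 J)
λ = 8.01 × 10^-13 m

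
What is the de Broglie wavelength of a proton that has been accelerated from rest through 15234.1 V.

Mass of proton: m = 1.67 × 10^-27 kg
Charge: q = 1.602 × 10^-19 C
2.32 × 10^-13 m

When a particle is accelerated through voltage V, it gains kinetic energy KE = qV.

The de Broglie wavelength is then λ = h/√(2mqV):

λ = h/√(2mqV)
λ = (6.626 × 10^-34 J·s) / √(2 × 1.67 × 10^-27 kg × 1.602 × 10^-19 C × 15234.1 V)
λ = 2.32 × 10^-13 m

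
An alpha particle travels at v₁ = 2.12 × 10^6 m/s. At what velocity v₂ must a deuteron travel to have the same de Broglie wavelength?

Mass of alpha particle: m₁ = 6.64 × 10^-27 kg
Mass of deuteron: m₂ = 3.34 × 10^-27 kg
v₂ = 4.21 × 10^6 m/s

For equal de Broglie wavelengths: λ₁ = λ₂

h/(m₁v₁) = h/(m₂v₂)
m₁v₁ = m₂v₂
v₂ = v₁ · (m₁/m₂)

v₂ = 2.12 × 10^6 m/s × (6.64 × 10^-27 kg / 3.34 × 10^-27 kg)
v₂ = 4.21 × 10^6 m/s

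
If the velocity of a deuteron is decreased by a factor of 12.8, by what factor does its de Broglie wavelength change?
The wavelength increases by a factor of 12.8.

From λ = h/(mv), the wavelength is inversely proportional to velocity:

λ ∝ 1/v

If v → v/12.8, then λ → 12.8λ

When velocity is decreased by a factor of 12.8, the wavelength increases by a factor of 12.8.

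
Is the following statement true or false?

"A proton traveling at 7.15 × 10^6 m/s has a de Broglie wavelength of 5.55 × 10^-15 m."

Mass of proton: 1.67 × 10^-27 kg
False

The claim is incorrect.

Using λ = h/(mv):
λ = (6.626 × 10^-34 J·s) / (1.67 × 10^-27 kg × 7.15 × 10^6 m/s)
λ = 5.55 × 10^-14 m

The actual wavelength differs from the claimed 5.55 × 10^-15 m.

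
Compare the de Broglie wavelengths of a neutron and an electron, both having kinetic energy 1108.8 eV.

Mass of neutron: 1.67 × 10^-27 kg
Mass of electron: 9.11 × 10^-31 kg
The electron has the longer wavelength.

Using λ = h/√(2mKE):

For neutron: λ₁ = h/√(2m₁KE) = 8.60 × 10^-13 m
For electron: λ₂ = h/√(2m₂KE) = 3.68 × 10^-11 m

Since λ ∝ 1/√m at constant kinetic energy, the lighter particle has the longer wavelength.

The electron has the longer de Broglie wavelength.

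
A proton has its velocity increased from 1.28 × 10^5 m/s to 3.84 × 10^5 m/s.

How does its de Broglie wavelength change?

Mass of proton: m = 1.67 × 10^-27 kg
The wavelength decreases by a factor of 3.

Using λ = h/(mv):

Initial wavelength: λ₁ = h/(mv₁) = 3.10 × 10^-12 m
Final wavelength: λ₂ = h/(mv₂) = 1.03 × 10^-12 m

Since λ ∝ 1/v, when velocity increases by a factor of 3, the wavelength decreases by a factor of 3.

λ₂/λ₁ = v₁/v₂ = 1/3

The wavelength decreases by a factor of 3.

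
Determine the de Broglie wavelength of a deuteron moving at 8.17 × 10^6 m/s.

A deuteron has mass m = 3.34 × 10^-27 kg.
2.43 × 10^-14 m

Using the de Broglie relation λ = h/(mv):

λ = h/(mv)
λ = (6.626 × 10^-34 J·s) / (3.34 × 10^-27 kg × 8.17 × 10^6 m/s)
λ = 2.43 × 10^-14 m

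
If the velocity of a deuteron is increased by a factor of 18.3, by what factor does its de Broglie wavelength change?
The wavelength decreases by a factor of 18.3.

From λ = h/(mv), the wavelength is inversely proportional to velocity:

λ ∝ 1/v

If v → 18.3v, then λ → λ/18.3

When velocity is increased by a factor of 18.3, the wavelength decreases by a factor of 18.3.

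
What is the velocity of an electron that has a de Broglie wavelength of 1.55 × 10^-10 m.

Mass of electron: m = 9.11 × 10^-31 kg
4.69 × 10^6 m/s

From the de Broglie relation λ = h/(mv), we solve for v:

v = h/(mλ)
v = (6.626 × 10^-34 J·s) / (9.11 × 10^-31 kg × 1.55 × 10^-10 m)
v = 4.69 × 10^6 m/s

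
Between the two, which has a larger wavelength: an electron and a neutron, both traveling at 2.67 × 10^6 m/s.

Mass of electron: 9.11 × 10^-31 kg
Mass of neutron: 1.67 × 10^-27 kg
The electron has the longer wavelength.

Using λ = h/(mv), since both particles have the same velocity, the wavelength depends only on mass.

For electron: λ₁ = h/(m₁v) = 2.72 × 10^-10 m
For neutron: λ₂ = h/(m₂v) = 1.49 × 10^-13 m

Since λ ∝ 1/m at constant velocity, the lighter particle has the longer wavelength.

The electron has the longer de Broglie wavelength.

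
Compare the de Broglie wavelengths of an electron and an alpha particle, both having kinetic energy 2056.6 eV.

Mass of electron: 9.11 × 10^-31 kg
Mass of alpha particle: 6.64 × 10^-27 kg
The electron has the longer wavelength.

Using λ = h/√(2mKE):

For electron: λ₁ = h/√(2m₁KE) = 2.70 × 10^-11 m
For alpha particle: λ₂ = h/√(2m₂KE) = 3.17 × 10^-13 m

Since λ ∝ 1/√m at constant kinetic energy, the lighter particle has the longer wavelength.

The electron has the longer de Broglie wavelength.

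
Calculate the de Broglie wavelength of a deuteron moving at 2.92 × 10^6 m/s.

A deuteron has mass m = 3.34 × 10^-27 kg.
6.79 × 10^-14 m

Using the de Broglie relation λ = h/(mv):

λ = h/(mv)
λ = (6.626 × 10^-34 J·s) / (3.34 × 10^-27 kg × 2.92 × 10^6 m/s)
λ = 6.79 × 10^-14 m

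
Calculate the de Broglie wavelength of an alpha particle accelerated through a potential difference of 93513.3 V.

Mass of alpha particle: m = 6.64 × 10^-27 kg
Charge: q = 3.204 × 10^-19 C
3.32 × 10^-14 m

When a particle is accelerated through voltage V, it gains kinetic energy KE = qV.

The de Broglie wavelength is then λ = h/√(2mqV):

λ = h/√(2mqV)
λ = (6.626 × 10^-34 J·s) / √(2 × 6.64 × 10^-27 kg × 3.204 × 10^-19 C × 93513.3 V)
λ = 3.32 × 10^-14 m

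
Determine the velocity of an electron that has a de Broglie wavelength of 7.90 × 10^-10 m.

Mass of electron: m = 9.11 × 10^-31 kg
9.21 × 10^5 m/s

From the de Broglie relation λ = h/(mv), we solve for v:

v = h/(mλ)
v = (6.626 × 10^-34 J·s) / (9.11 × 10^-31 kg × 7.90 × 10^-10 m)
v = 9.21 × 10^5 m/s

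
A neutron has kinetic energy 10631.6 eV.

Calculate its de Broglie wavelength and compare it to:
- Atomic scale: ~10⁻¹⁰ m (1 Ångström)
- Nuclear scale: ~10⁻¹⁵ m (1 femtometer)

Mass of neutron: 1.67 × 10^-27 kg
λ = 2.78 × 10^-13 m, which is between nuclear and atomic scales.

Using λ = h/√(2mKE):

KE = 10631.6 eV = 1.703 × 10^-15 J

λ = h/√(2mKE)
λ = (6.626 × 10^-34 J·s) / √(2 × 1.67 × 10^-27 kg × 1.703 × 10^-15 J)
λ = 2.78 × 10^-13 m

Comparison:
- Atomic scale (10⁻¹⁰ m): λ is 0.0028× this size
- Nuclear scale (10⁻¹⁵ m): λ is 2.8e+02× this size

The wavelength is between nuclear and atomic scales.

This wavelength is appropriate for probing atomic structure but too large for nuclear physics experiments.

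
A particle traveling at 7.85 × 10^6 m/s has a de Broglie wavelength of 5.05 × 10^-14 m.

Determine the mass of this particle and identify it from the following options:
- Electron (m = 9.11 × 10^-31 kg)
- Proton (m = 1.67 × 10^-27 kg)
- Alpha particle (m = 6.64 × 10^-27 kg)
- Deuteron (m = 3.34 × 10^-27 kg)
The particle is a proton.

From λ = h/(mv), solve for mass:

m = h/(λv)
m = (6.626 × 10^-34 J·s) / (5.05 × 10^-14 m × 7.85 × 10^6 m/s)
m = 1.67 × 10^-27 kg

Comparing with the listed masses, this is closest to a proton.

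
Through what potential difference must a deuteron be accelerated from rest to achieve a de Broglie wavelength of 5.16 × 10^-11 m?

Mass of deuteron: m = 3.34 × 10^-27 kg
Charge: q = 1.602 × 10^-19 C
1.54 × 10^-1 V

From λ = h/√(2mqV), we solve for V:

λ² = h²/(2mqV)
V = h²/(2mqλ²)
V = (6.626 × 10^-34 J·s)² / (2 × 3.34 × 10^-27 kg × 1.602 × 10^-19 C × (5.16 × 10^-11 m)²)
V = 1.54 × 10^-1 V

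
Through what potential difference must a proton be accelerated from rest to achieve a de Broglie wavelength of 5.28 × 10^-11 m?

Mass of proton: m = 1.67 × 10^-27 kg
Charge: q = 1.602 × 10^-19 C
2.94 × 10^-1 V

From λ = h/√(2mqV), we solve for V:

λ² = h²/(2mqV)
V = h²/(2mqλ²)
V = (6.626 × 10^-34 J·s)² / (2 × 1.67 × 10^-27 kg × 1.602 × 10^-19 C × (5.28 × 10^-11 m)²)
V = 2.94 × 10^-1 V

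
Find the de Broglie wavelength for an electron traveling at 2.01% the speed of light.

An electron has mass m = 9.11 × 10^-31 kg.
1.21 × 10^-10 m

Using the de Broglie relation λ = h/(mv):

v = 2.01% × c = 6.026 × 10^6 m/s

λ = h/(mv)
λ = (6.626 × 10^-34 J·s) / (9.11 × 10^-31 kg × 6.026 × 10^6 m/s)
λ = 1.21 × 10^-10 m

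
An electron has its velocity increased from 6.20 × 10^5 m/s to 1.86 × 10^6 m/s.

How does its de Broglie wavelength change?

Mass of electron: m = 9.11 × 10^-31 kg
The wavelength decreases by a factor of 3.

Using λ = h/(mv):

Initial wavelength: λ₁ = h/(mv₁) = 1.17 × 10^-9 m
Final wavelength: λ₂ = h/(mv₂) = 3.91 × 10^-10 m

Since λ ∝ 1/v, when velocity increases by a factor of 3, the wavelength decreases by a factor of 3.

λ₂/λ₁ = v₁/v₂ = 1/3

The wavelength decreases by a factor of 3.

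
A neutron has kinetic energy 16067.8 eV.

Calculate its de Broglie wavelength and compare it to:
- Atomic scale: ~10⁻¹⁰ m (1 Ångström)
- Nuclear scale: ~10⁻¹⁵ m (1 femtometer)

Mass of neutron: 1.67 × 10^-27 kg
λ = 2.26 × 10^-13 m, which is between nuclear and atomic scales.

Using λ = h/√(2mKE):

KE = 16067.8 eV = 2.574 × 10^-15 J

λ = h/√(2mKE)
λ = (6.626 × 10^-34 J·s) / √(2 × 1.67 × 10^-27 kg × 2.574 × 10^-15 J)
λ = 2.26 × 10^-13 m

Comparison:
- Atomic scale (10⁻¹⁰ m): λ is 0.0023× this size
- Nuclear scale (10⁻¹⁵ m): λ is 2.3e+02× this size

The wavelength is between nuclear and atomic scales.

This wavelength is appropriate for probing atomic structure but too large for nuclear physics experiments.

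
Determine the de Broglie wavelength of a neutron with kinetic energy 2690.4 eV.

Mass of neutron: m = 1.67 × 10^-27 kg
5.52 × 10^-13 m

Using λ = h/√(2mKE):

First convert KE to Joules: KE = 2690.4 eV = 4.310 × 10^-16 J

λ = h/√(2mKE)
λ = (6.626 × 10^-34 J·s) / √(2 × 1.67 × 10^-27 kg × 4.310 × 10^-16 J)
λ = 5.52 × 10^-13 m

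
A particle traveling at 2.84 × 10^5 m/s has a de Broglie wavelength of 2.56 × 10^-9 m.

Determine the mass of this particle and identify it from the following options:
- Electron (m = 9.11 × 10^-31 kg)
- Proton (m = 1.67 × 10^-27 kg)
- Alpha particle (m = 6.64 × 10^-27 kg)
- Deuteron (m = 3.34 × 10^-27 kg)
The particle is an electron.

From λ = h/(mv), solve for mass:

m = h/(λv)
m = (6.626 × 10^-34 J·s) / (2.56 × 10^-9 m × 2.84 × 10^5 m/s)
m = 9.11 × 10^-31 kg

Comparing with the listed masses, this is closest to an electron.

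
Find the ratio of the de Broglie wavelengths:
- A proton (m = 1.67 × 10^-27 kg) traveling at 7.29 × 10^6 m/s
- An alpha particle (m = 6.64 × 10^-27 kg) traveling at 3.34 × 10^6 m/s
λ₁/λ₂ = 1.82

Using λ = h/(mv):

λ₁ = h/(m₁v₁) = 5.44 × 10^-14 m
λ₂ = h/(m₂v₂) = 2.99 × 10^-14 m

Ratio λ₁/λ₂ = (m₂v₂)/(m₁v₁)
         = (6.64 × 10^-27 kg × 3.34 × 10^6 m/s) / (1.67 × 10^-27 kg × 7.29 × 10^6 m/s)
         = 1.82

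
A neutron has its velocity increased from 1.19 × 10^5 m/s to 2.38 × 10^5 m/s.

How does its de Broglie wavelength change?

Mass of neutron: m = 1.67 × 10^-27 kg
The wavelength decreases by a factor of 2.

Using λ = h/(mv):

Initial wavelength: λ₁ = h/(mv₁) = 3.33 × 10^-12 m
Final wavelength: λ₂ = h/(mv₂) = 1.67 × 10^-12 m

Since λ ∝ 1/v, when velocity increases by a factor of 2, the wavelength decreases by a factor of 2.

λ₂/λ₁ = v₁/v₂ = 1/2

The wavelength decreases by a factor of 2.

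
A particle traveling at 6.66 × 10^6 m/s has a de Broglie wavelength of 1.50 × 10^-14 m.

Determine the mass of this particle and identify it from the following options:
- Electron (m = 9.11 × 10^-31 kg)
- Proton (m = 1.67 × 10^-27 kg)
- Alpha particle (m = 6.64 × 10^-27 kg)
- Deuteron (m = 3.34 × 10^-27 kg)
The particle is an alpha particle.

From λ = h/(mv), solve for mass:

m = h/(λv)
m = (6.626 × 10^-34 J·s) / (1.50 × 10^-14 m × 6.66 × 10^6 m/s)
m = 6.63 × 10^-27 kg

Comparing with the listed masses, this is closest to an alpha particle.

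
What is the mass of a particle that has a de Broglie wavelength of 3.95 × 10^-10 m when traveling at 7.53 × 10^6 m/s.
2.23 × 10^-31 kg

From the de Broglie relation λ = h/(mv), we solve for m:

m = h/(λv)
m = (6.626 × 10^-34 J·s) / (3.95 × 10^-10 m × 7.53 × 10^6 m/s)
m = 2.23 × 10^-31 kg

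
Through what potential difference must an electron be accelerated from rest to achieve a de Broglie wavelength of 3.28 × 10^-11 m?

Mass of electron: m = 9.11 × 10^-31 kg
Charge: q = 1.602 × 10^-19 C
1.40 × 10^3 V

From λ = h/√(2mqV), we solve for V:

λ² = h²/(2mqV)
V = h²/(2mqλ²)
V = (6.626 × 10^-34 J·s)² / (2 × 9.11 × 10^-31 kg × 1.602 × 10^-19 C × (3.28 × 10^-11 m)²)
V = 1.40 × 10^3 V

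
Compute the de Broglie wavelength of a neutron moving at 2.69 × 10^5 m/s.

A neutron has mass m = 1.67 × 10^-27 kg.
1.47 × 10^-12 m

Using the de Broglie relation λ = h/(mv):

λ = h/(mv)
λ = (6.626 × 10^-34 J·s) / (1.67 × 10^-27 kg × 2.69 × 10^5 m/s)
λ = 1.47 × 10^-12 m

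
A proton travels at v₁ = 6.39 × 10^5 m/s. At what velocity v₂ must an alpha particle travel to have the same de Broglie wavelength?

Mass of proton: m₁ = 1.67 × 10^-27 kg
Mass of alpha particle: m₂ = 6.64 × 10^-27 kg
v₂ = 1.61 × 10^5 m/s

For equal de Broglie wavelengths: λ₁ = λ₂

h/(m₁v₁) = h/(m₂v₂)
m₁v₁ = m₂v₂
v₂ = v₁ · (m₁/m₂)

v₂ = 6.39 × 10^5 m/s × (1.67 × 10^-27 kg / 6.64 × 10^-27 kg)
v₂ = 1.61 × 10^5 m/s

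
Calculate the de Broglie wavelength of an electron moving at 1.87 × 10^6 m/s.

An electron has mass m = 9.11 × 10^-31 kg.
3.89 × 10^-10 m

Using the de Broglie relation λ = h/(mv):

λ = h/(mv)
λ = (6.626 × 10^-34 J·s) / (9.11 × 10^-31 kg × 1.87 × 10^6 m/s)
λ = 3.89 × 10^-10 m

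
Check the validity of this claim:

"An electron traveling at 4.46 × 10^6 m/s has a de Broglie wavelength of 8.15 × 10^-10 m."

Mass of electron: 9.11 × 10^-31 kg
False

The claim is incorrect.

Using λ = h/(mv):
λ = (6.626 × 10^-34 J·s) / (9.11 × 10^-31 kg × 4.46 × 10^6 m/s)
λ = 1.63 × 10^-10 m

The actual wavelength differs from the claimed 8.15 × 10^-10 m.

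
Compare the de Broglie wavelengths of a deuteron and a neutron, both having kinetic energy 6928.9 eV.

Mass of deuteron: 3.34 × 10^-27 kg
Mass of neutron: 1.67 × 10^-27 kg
The neutron has the longer wavelength.

Using λ = h/√(2mKE):

For deuteron: λ₁ = h/√(2m₁KE) = 2.43 × 10^-13 m
For neutron: λ₂ = h/√(2m₂KE) = 3.44 × 10^-13 m

Since λ ∝ 1/√m at constant kinetic energy, the lighter particle has the longer wavelength.

The neutron has the longer de Broglie wavelength.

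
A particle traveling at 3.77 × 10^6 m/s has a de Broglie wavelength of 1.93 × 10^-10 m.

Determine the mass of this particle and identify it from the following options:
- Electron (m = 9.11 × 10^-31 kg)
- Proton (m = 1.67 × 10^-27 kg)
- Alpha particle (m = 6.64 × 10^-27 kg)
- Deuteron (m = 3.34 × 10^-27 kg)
The particle is an electron.

From λ = h/(mv), solve for mass:

m = h/(λv)
m = (6.626 × 10^-34 J·s) / (1.93 × 10^-10 m × 3.77 × 10^6 m/s)
m = 9.11 × 10^-31 kg

Comparing with the listed masses, this is closest to an electron.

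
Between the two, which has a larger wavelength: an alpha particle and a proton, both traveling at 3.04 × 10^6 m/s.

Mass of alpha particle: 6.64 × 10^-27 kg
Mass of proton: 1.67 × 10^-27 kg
The proton has the longer wavelength.

Using λ = h/(mv), since both particles have the same velocity, the wavelength depends only on mass.

For alpha particle: λ₁ = h/(m₁v) = 3.28 × 10^-14 m
For proton: λ₂ = h/(m₂v) = 1.31 × 10^-13 m

Since λ ∝ 1/m at constant velocity, the lighter particle has the longer wavelength.

The proton has the longer de Broglie wavelength.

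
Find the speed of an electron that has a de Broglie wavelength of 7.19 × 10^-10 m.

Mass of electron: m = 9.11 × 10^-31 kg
1.01 × 10^6 m/s

From the de Broglie relation λ = h/(mv), we solve for v:

v = h/(mλ)
v = (6.626 × 10^-34 J·s) / (9.11 × 10^-31 kg × 7.19 × 10^-10 m)
v = 1.01 × 10^6 m/s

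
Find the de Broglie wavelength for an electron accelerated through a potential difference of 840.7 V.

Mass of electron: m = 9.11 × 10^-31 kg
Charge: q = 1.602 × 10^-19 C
4.23 × 10^-11 m

When a particle is accelerated through voltage V, it gains kinetic energy KE = qV.

The de Broglie wavelength is then λ = h/√(2mqV):

λ = h/√(2mqV)
λ = (6.626 × 10^-34 J·s) / √(2 × 9.11 × 10^-31 kg × 1.602 × 10^-19 C × 840.7 V)
λ = 4.23 × 10^-11 m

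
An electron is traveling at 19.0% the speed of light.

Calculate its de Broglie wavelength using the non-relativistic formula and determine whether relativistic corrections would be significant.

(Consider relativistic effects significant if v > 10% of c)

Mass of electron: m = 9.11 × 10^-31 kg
Yes, relativistic corrections are needed.

Using the non-relativistic de Broglie formula λ = h/(mv):

v = 19.0% × c = 5.696 × 10^7 m/s

λ = h/(mv)
λ = (6.626 × 10^-34 J·s) / (9.11 × 10^-31 kg × 5.696 × 10^7 m/s)
λ = 1.28 × 10^-11 m

Since v = 19.0% of c > 10% of c, relativistic corrections ARE significant and the actual wavelength would differ from this non-relativistic estimate.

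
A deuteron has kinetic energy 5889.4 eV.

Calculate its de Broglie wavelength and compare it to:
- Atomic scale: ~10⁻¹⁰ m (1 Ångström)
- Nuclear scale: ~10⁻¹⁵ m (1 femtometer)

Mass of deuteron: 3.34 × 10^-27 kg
λ = 2.64 × 10^-13 m, which is between nuclear and atomic scales.

Using λ = h/√(2mKE):

KE = 5889.4 eV = 9.436 × 10^-16 J

λ = h/√(2mKE)
λ = (6.626 × 10^-34 J·s) / √(2 × 3.34 × 10^-27 kg × 9.436 × 10^-16 J)
λ = 2.64 × 10^-13 m

Comparison:
- Atomic scale (10⁻¹⁰ m): λ is 0.0026× this size
- Nuclear scale (10⁻¹⁵ m): λ is 2.6e+02× this size

The wavelength is between nuclear and atomic scales.

This wavelength is appropriate for probing atomic structure but too large for nuclear physics experiments.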